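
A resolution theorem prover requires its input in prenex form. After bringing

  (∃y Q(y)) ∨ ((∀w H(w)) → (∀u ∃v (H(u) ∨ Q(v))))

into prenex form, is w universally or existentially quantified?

Rewrite implications/biconditionals: A → B as ¬A ∨ B.
  (∃y Q(y)) ∨ ¬(∀w H(w)) ∨ (∀u ∃v (H(u) ∨ Q(v)))
Move each ¬ inward, flipping quantifiers it crosses:
  (∃y Q(y)) ∨ (∃w ¬H(w)) ∨ (∀u ∃v (H(u) ∨ Q(v)))
All bound variables are already distinct, so no renaming is needed.
Extract every quantifier outward, since the variables are now distinct and don't occur free across branches:
  ∃y ∃w ∀u ∃v (Q(y) ∨ ¬H(w) ∨ H(u) ∨ Q(v))
The quantifier ∀w sits under an odd number of negations (counting the antecedent side of each →), so it flips to ∃w.

existential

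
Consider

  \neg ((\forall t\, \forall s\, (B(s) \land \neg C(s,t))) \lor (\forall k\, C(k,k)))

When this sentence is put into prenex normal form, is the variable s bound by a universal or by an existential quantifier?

existential

Move each ¬ inward, flipping quantifiers it crosses:
  (\exists t\, \exists s\, (\neg B(s) \lor C(s,t))) \land (\exists k\, \neg C(k,k))
All bound variables are already distinct, so no renaming is needed.
Pull the quantifiers to the front (each side's bound variable is not free in the other side):
  \exists t\, \exists s\, \exists k\, ((\neg B(s) \lor C(s,t)) \land \neg C(k,k))
The quantifier \forall s sits under an odd number of negations, so it flips to \exists s.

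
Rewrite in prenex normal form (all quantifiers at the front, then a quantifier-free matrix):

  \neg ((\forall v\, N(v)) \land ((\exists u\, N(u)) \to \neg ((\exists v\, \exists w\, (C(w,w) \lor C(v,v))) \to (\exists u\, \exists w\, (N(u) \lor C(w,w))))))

\exists v\, \exists u\, \forall s\, \forall w\, \exists z\, \exists y\, (\neg N(v) \lor N(u) \land (\neg C(w,w) \land \neg C(s,s) \lor N(z) \lor C(y,y)))

Eliminate → and ↔ using ¬ and ∨.
  \neg ((\forall v\, N(v)) \land (\neg (\exists u\, N(u)) \lor \neg (\neg (\exists v\, \exists w\, (C(w,w) \lor C(v,v))) \lor (\exists u\, \exists w\, (N(u) \lor C(w,w))))))
Drive negations inward (¬∀x A ≡ ∃x ¬A, ¬∃x A ≡ ∀x ¬A, De Morgan for ∧/∨):
  (\exists v\, \neg N(v)) \lor (\exists u\, N(u)) \land ((\forall v\, \forall w\, (\neg C(w,w) \land \neg C(v,v))) \lor (\exists u\, \exists w\, (N(u) \lor C(w,w))))
Give each quantifier a distinct variable: v↦s, u↦z, w↦y.
  (\exists v\, \neg N(v)) \lor (\exists u\, N(u)) \land ((\forall s\, \forall w\, (\neg C(w,w) \land \neg C(s,s))) \lor (\exists z\, \exists y\, (N(z) \lor C(y,y))))
Pull the quantifiers to the front (each side's bound variable is not free in the other side):
  \exists v\, \exists u\, \forall s\, \forall w\, \exists z\, \exists y\, (\neg N(v) \lor N(u) \land (\neg C(w,w) \land \neg C(s,s) \lor N(z) \lor C(y,y)))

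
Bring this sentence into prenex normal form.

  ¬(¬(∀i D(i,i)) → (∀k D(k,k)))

Rewrite implications/biconditionals: A → B as ¬A ∨ B.
  ¬(¬¬(∀i D(i,i)) ∨ (∀k D(k,k)))
Drive negations inward (¬∀x A ≡ ∃x ¬A, ¬∃x A ≡ ∀x ¬A, De Morgan for ∧/∨):
  (∃i ¬D(i,i)) ∧ (∃k ¬D(k,k))
All bound variables are already distinct, so no renaming is needed.
Finally move all quantifiers to the prefix:
  ∃i ∃k (¬D(i,i) ∧ ¬D(k,k))

∃i ∃k (¬D(i,i) ∧ ¬D(k,k))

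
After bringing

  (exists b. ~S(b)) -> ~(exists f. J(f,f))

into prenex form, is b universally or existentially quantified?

Rewrite implications/biconditionals: A → B as ¬A ∨ B.
  ~(exists b. ~S(b)) | ~(exists f. J(f,f))
Drive negations inward (¬∀x A ≡ ∃x ¬A, ¬∃x A ≡ ∀x ¬A, De Morgan for ∧/∨):
  (forall b. S(b)) | (forall f. ~J(f,f))
All bound variables are already distinct, so no renaming is needed.
Finally move all quantifiers to the prefix:
  forall b. forall f. (S(b) | ~J(f,f))
The quantifier exists b sits under an odd number of negations (counting the antecedent side of each →), so it flips to forall b.

universal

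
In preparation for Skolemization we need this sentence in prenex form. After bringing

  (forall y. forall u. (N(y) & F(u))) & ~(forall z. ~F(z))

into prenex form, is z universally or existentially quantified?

existential

Push ¬ through the quantifiers and connectives to reach negation normal form:
  (forall y. forall u. (N(y) & F(u))) & (exists z. F(z))
All bound variables are already distinct, so no renaming is needed.
Finally move all quantifiers to the prefix:
  forall y. forall u. exists z. (N(y) & F(u) & F(z))
The quantifier forall z sits under an odd number of negations, so it flips to exists z.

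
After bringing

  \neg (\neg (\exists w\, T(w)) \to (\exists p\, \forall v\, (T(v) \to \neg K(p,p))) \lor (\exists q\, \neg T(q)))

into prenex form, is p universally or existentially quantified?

universal

First replace A → B with ¬A ∨ B.
  \neg (\neg \neg (\exists w\, T(w)) \lor (\exists p\, \forall v\, (\neg T(v) \lor \neg K(p,p))) \lor (\exists q\, \neg T(q)))
Push ¬ through the quantifiers and connectives to reach negation normal form:
  (\forall w\, \neg T(w)) \land (\forall p\, \exists v\, (T(v) \land K(p,p))) \land (\forall q\, T(q))
Finally move all quantifiers to the prefix:
  \forall w\, \forall p\, \exists v\, \forall q\, (\neg T(w) \land T(v) \land K(p,p) \land T(q))
The quantifier \exists p sits under an odd number of negations (counting the antecedent side of each →), so it flips to \forall p.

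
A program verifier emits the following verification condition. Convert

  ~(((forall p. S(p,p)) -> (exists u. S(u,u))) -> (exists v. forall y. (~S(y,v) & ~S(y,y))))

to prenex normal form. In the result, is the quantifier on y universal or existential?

First replace A → B with ¬A ∨ B.
  ~(~(~(forall p. S(p,p)) | (exists u. S(u,u))) | (exists v. forall y. (~S(y,v) & ~S(y,y))))
Move each ¬ inward, flipping quantifiers it crosses:
  ((exists p. ~S(p,p)) | (exists u. S(u,u))) & (forall v. exists y. (S(y,v) | S(y,y)))
All bound variables are already distinct, so no renaming is needed.
Pull the quantifiers to the front (each side's bound variable is not free in the other side):
  exists p. exists u. forall v. exists y. ((~S(p,p) | S(u,u)) & (S(y,v) | S(y,y)))
The quantifier forall y sits under an odd number of negations (counting the antecedent side of each →), so it flips to exists y.

existential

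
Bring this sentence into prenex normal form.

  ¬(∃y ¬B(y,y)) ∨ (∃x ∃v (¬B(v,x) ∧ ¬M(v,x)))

∀y ∃x ∃v (B(y,y) ∨ ¬B(v,x) ∧ ¬M(v,x))

Push ¬ through the quantifiers and connectives to reach negation normal form:
  (∀y B(y,y)) ∨ (∃x ∃v (¬B(v,x) ∧ ¬M(v,x)))
All bound variables are already distinct, so no renaming is needed.
Pull the quantifiers to the front (each side's bound variable is not free in the other side):
  ∀y ∃x ∃v (B(y,y) ∨ ¬B(v,x) ∧ ¬M(v,x))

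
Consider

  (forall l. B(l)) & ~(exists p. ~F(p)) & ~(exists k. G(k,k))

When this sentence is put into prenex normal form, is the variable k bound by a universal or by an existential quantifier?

universal

Drive negations inward (¬∀x A ≡ ∃x ¬A, ¬∃x A ≡ ∀x ¬A, De Morgan for ∧/∨):
  (forall l. B(l)) & (forall p. F(p)) & (forall k. ~G(k,k))
All bound variables are already distinct, so no renaming is needed.
Finally move all quantifiers to the prefix:
  forall l. forall p. forall k. (B(l) & F(p) & ~G(k,k))
The quantifier exists k sits under an odd number of negations, so it flips to forall k.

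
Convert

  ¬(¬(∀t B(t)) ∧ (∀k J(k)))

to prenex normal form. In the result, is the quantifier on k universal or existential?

existential

Move each ¬ inward, flipping quantifiers it crosses:
  (∀t B(t)) ∨ (∃k ¬J(k))
Finally move all quantifiers to the prefix:
  ∀t ∃k (B(t) ∨ ¬J(k))
The quantifier ∀k sits under an odd number of negations, so it flips to ∃k.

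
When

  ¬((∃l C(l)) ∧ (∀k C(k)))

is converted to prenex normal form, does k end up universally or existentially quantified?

existential

Push ¬ through the quantifiers and connectives to reach negation normal form:
  (∀l ¬C(l)) ∨ (∃k ¬C(k))
All bound variables are already distinct, so no renaming is needed.
Extract every quantifier outward, since the variables are now distinct and don't occur free across branches:
  ∀l ∃k (¬C(l) ∨ ¬C(k))
The quantifier ∀k sits under an odd number of negations, so it flips to ∃k.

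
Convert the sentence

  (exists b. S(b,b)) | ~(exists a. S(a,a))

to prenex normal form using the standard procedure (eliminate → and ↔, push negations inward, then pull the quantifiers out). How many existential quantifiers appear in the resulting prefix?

1

Push ¬ through the quantifiers and connectives to reach negation normal form:
  (exists b. S(b,b)) | (forall a. ~S(a,a))
All bound variables are already distinct, so no renaming is needed.
Extract every quantifier outward, since the variables are now distinct and don't occur free across branches:
  exists b. forall a. (S(b,b) | ~S(a,a))
The prefix is exists b forall a: 1 universal, 1 existential.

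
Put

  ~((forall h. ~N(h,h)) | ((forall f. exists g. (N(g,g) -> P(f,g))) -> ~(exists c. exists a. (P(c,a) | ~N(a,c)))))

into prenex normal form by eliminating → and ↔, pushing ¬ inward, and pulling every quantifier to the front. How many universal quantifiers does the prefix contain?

1

First replace A → B with ¬A ∨ B.
  ~((forall h. ~N(h,h)) | ~(forall f. exists g. (~N(g,g) | P(f,g))) | ~(exists c. exists a. (P(c,a) | ~N(a,c))))
Drive negations inward (¬∀x A ≡ ∃x ¬A, ¬∃x A ≡ ∀x ¬A, De Morgan for ∧/∨):
  (exists h. N(h,h)) & (forall f. exists g. (~N(g,g) | P(f,g))) & (exists c. exists a. (P(c,a) | ~N(a,c)))
All bound variables are already distinct, so no renaming is needed.
Pull the quantifiers to the front (each side's bound variable is not free in the other side):
  exists h. forall f. exists g. exists c. exists a. (N(h,h) & (~N(g,g) | P(f,g)) & (P(c,a) | ~N(a,c)))
The prefix is exists h forall f exists g exists c exists a: 1 universal, 4 existential.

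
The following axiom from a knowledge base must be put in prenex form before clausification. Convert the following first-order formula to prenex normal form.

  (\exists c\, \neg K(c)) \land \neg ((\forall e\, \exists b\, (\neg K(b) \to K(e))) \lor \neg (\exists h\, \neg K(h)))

\exists c\, \exists e\, \forall b\, \exists h\, (\neg K(c) \land \neg K(b) \land \neg K(e) \land \neg K(h))

Eliminate → and ↔ using ¬ and ∨.
  (\exists c\, \neg K(c)) \land \neg ((\forall e\, \exists b\, (\neg \neg K(b) \lor K(e))) \lor \neg (\exists h\, \neg K(h)))
Push ¬ through the quantifiers and connectives to reach negation normal form:
  (\exists c\, \neg K(c)) \land (\exists e\, \forall b\, (\neg K(b) \land \neg K(e))) \land (\exists h\, \neg K(h))
Extract every quantifier outward, since the variables are now distinct and don't occur free across branches:
  \exists c\, \exists e\, \forall b\, \exists h\, (\neg K(c) \land \neg K(b) \land \neg K(e) \land \neg K(h))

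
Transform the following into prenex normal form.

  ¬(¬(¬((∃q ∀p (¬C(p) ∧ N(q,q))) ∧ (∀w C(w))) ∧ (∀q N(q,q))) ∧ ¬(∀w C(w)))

Push ¬ through the quantifiers and connectives to reach negation normal form:
  ((∀q ∃p (C(p) ∨ ¬N(q,q))) ∨ (∃w ¬C(w))) ∧ (∀q N(q,q)) ∨ (∀w C(w))
Standardize variables apart so no two quantifiers bind the same name: q↦r, w↦x1.
  ((∀q ∃p (C(p) ∨ ¬N(q,q))) ∨ (∃w ¬C(w))) ∧ (∀r N(r,r)) ∨ (∀x1 C(x1))
Pull the quantifiers to the front (each side's bound variable is not free in the other side):
  ∀q ∃p ∃w ∀r ∀x1 ((C(p) ∨ ¬N(q,q) ∨ ¬C(w)) ∧ N(r,r) ∨ C(x1))

∀q ∃p ∃w ∀r ∀x1 ((C(p) ∨ ¬N(q,q) ∨ ¬C(w)) ∧ N(r,r) ∨ C(x1))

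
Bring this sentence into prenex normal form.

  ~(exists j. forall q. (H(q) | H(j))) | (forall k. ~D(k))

forall j. exists q. forall k. (~H(q) & ~H(j) | ~D(k))

Push ¬ through the quantifiers and connectives to reach negation normal form:
  (forall j. exists q. (~H(q) & ~H(j))) | (forall k. ~D(k))
All bound variables are already distinct, so no renaming is needed.
Pull the quantifiers to the front (each side's bound variable is not free in the other side):
  forall j. exists q. forall k. (~H(q) & ~H(j) | ~D(k))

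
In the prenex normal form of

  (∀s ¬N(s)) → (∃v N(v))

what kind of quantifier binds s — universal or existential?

Rewrite implications/biconditionals: A → B as ¬A ∨ B.
  ¬(∀s ¬N(s)) ∨ (∃v N(v))
Drive negations inward (¬∀x A ≡ ∃x ¬A, ¬∃x A ≡ ∀x ¬A, De Morgan for ∧/∨):
  (∃s N(s)) ∨ (∃v N(v))
All bound variables are already distinct, so no renaming is needed.
Finally move all quantifiers to the prefix:
  ∃s ∃v (N(s) ∨ N(v))
The quantifier ∀s sits under an odd number of negations (counting the antecedent side of each →), so it flips to ∃s.

existential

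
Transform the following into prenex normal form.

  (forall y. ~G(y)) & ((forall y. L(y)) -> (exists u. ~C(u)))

First replace A → B with ¬A ∨ B.
  (forall y. ~G(y)) & (~(forall y. L(y)) | (exists u. ~C(u)))
Push ¬ through the quantifiers and connectives to reach negation normal form:
  (forall y. ~G(y)) & ((exists y. ~L(y)) | (exists u. ~C(u)))
Standardize variables apart so no two quantifiers bind the same name: y↦b.
  (forall y. ~G(y)) & ((exists b. ~L(b)) | (exists u. ~C(u)))
Extract every quantifier outward, since the variables are now distinct and don't occur free across branches:
  forall y. exists b. exists u. (~G(y) & (~L(b) | ~C(u)))

forall y. exists b. exists u. (~G(y) & (~L(b) | ~C(u)))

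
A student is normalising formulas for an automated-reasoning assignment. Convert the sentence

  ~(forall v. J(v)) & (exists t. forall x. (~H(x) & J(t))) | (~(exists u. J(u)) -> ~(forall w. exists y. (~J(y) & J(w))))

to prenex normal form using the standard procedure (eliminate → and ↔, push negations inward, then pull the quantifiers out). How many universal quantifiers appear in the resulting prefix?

Eliminate → and ↔ using ¬ and ∨.
  ~(forall v. J(v)) & (exists t. forall x. (~H(x) & J(t))) | ~~(exists u. J(u)) | ~(forall w. exists y. (~J(y) & J(w)))
Move each ¬ inward, flipping quantifiers it crosses:
  (exists v. ~J(v)) & (exists t. forall x. (~H(x) & J(t))) | (exists u. J(u)) | (exists w. forall y. (J(y) | ~J(w)))
All bound variables are already distinct, so no renaming is needed.
Finally move all quantifiers to the prefix:
  exists v. exists t. forall x. exists u. exists w. forall y. (~J(v) & ~H(x) & J(t) | J(u) | J(y) | ~J(w))
The prefix is exists v exists t forall x exists u exists w forall y: 2 universal, 4 existential.

2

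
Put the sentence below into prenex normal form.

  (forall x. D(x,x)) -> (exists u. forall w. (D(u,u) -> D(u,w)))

exists x. exists u. forall w. (~D(x,x) | ~D(u,u) | D(u,w))

Eliminate → and ↔ using ¬ and ∨.
  ~(forall x. D(x,x)) | (exists u. forall w. (~D(u,u) | D(u,w)))
Drive negations inward (¬∀x A ≡ ∃x ¬A, ¬∃x A ≡ ∀x ¬A, De Morgan for ∧/∨):
  (exists x. ~D(x,x)) | (exists u. forall w. (~D(u,u) | D(u,w)))
All bound variables are already distinct, so no renaming is needed.
Pull the quantifiers to the front (each side's bound variable is not free in the other side):
  exists x. exists u. forall w. (~D(x,x) | ~D(u,u) | D(u,w))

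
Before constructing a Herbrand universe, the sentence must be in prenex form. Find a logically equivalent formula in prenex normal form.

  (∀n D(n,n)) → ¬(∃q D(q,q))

Rewrite implications/biconditionals: A → B as ¬A ∨ B.
  ¬(∀n D(n,n)) ∨ ¬(∃q D(q,q))
Move each ¬ inward, flipping quantifiers it crosses:
  (∃n ¬D(n,n)) ∨ (∀q ¬D(q,q))
All bound variables are already distinct, so no renaming is needed.
Pull the quantifiers to the front (each side's bound variable is not free in the other side):
  ∃n ∀q (¬D(n,n) ∨ ¬D(q,q))

∃n ∀q (¬D(n,n) ∨ ¬D(q,q))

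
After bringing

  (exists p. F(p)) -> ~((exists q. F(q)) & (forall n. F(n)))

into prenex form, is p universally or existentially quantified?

Rewrite implications/biconditionals: A → B as ¬A ∨ B.
  ~(exists p. F(p)) | ~((exists q. F(q)) & (forall n. F(n)))
Move each ¬ inward, flipping quantifiers it crosses:
  (forall p. ~F(p)) | (forall q. ~F(q)) | (exists n. ~F(n))
Finally move all quantifiers to the prefix:
  forall p. forall q. exists n. (~F(p) | ~F(q) | ~F(n))
The quantifier exists p sits under an odd number of negations (counting the antecedent side of each →), so it flips to forall p.

universal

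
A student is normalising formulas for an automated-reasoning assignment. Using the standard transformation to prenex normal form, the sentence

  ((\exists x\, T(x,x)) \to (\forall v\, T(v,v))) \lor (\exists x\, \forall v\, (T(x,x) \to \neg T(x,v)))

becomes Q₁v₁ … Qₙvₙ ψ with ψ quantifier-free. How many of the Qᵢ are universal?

3

Rewrite implications/biconditionals: A → B as ¬A ∨ B.
  \neg (\exists x\, T(x,x)) \lor (\forall v\, T(v,v)) \lor (\exists x\, \forall v\, (\neg T(x,x) \lor \neg T(x,v)))
Drive negations inward (¬∀x A ≡ ∃x ¬A, ¬∃x A ≡ ∀x ¬A, De Morgan for ∧/∨):
  (\forall x\, \neg T(x,x)) \lor (\forall v\, T(v,v)) \lor (\exists x\, \forall v\, (\neg T(x,x) \lor \neg T(x,v)))
Give each quantifier a distinct variable: x↦x1, v↦v1.
  (\forall x\, \neg T(x,x)) \lor (\forall v\, T(v,v)) \lor (\exists x1\, \forall v1\, (\neg T(x1,x1) \lor \neg T(x1,v1)))
Extract every quantifier outward, since the variables are now distinct and don't occur free across branches:
  \forall x\, \forall v\, \exists x1\, \forall v1\, (\neg T(x,x) \lor T(v,v) \lor \neg T(x1,x1) \lor \neg T(x1,v1))
The prefix is \forall x \forall v \exists x1 \forall v1: 3 universal, 1 existential.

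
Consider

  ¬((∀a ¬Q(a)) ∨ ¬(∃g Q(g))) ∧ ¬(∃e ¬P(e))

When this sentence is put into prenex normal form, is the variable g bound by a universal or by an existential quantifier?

existential

Move each ¬ inward, flipping quantifiers it crosses:
  (∃a Q(a)) ∧ (∃g Q(g)) ∧ (∀e P(e))
All bound variables are already distinct, so no renaming is needed.
Extract every quantifier outward, since the variables are now distinct and don't occur free across branches:
  ∃a ∃g ∀e (Q(a) ∧ Q(g) ∧ P(e))
The quantifier ∃g sits under an even number of negations, so it remains existential.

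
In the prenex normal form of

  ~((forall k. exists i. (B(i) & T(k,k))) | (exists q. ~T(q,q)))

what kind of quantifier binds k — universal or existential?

existential

Move each ¬ inward, flipping quantifiers it crosses:
  (exists k. forall i. (~B(i) | ~T(k,k))) & (forall q. T(q,q))
All bound variables are already distinct, so no renaming is needed.
Finally move all quantifiers to the prefix:
  exists k. forall i. forall q. ((~B(i) | ~T(k,k)) & T(q,q))
The quantifier forall k sits under an odd number of negations, so it flips to exists k.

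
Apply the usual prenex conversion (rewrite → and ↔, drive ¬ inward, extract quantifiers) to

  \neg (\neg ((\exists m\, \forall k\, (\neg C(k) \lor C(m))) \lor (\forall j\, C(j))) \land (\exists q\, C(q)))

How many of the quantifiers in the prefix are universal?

Move each ¬ inward, flipping quantifiers it crosses:
  (\exists m\, \forall k\, (\neg C(k) \lor C(m))) \lor (\forall j\, C(j)) \lor (\forall q\, \neg C(q))
Pull the quantifiers to the front (each side's bound variable is not free in the other side):
  \exists m\, \forall k\, \forall j\, \forall q\, (\neg C(k) \lor C(m) \lor C(j) \lor \neg C(q))
The prefix is \exists m \forall k \forall j \forall q: 3 universal, 1 existential.

3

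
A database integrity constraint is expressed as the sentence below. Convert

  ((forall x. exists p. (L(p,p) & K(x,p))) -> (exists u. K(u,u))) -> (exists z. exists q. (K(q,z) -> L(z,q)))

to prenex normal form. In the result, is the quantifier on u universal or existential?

universal

First replace A → B with ¬A ∨ B.
  ~(~(forall x. exists p. (L(p,p) & K(x,p))) | (exists u. K(u,u))) | (exists z. exists q. (~K(q,z) | L(z,q)))
Move each ¬ inward, flipping quantifiers it crosses:
  (forall x. exists p. (L(p,p) & K(x,p))) & (forall u. ~K(u,u)) | (exists z. exists q. (~K(q,z) | L(z,q)))
Extract every quantifier outward, since the variables are now distinct and don't occur free across branches:
  forall x. exists p. forall u. exists z. exists q. (L(p,p) & K(x,p) & ~K(u,u) | ~K(q,z) | L(z,q))
The quantifier exists u sits under an odd number of negations (counting the antecedent side of each →), so it flips to forall u.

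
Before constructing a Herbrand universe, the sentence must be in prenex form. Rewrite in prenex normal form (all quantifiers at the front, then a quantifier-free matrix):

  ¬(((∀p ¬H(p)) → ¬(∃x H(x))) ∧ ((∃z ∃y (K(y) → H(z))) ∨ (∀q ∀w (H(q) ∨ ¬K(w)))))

Eliminate → and ↔ using ¬ and ∨.
  ¬((¬(∀p ¬H(p)) ∨ ¬(∃x H(x))) ∧ ((∃z ∃y (¬K(y) ∨ H(z))) ∨ (∀q ∀w (H(q) ∨ ¬K(w)))))
Move each ¬ inward, flipping quantifiers it crosses:
  (∀p ¬H(p)) ∧ (∃x H(x)) ∨ (∀z ∀y (K(y) ∧ ¬H(z))) ∧ (∃q ∃w (¬H(q) ∧ K(w)))
All bound variables are already distinct, so no renaming is needed.
Pull the quantifiers to the front (each side's bound variable is not free in the other side):
  ∀p ∃x ∀z ∀y ∃q ∃w (¬H(p) ∧ H(x) ∨ K(y) ∧ ¬H(z) ∧ ¬H(q) ∧ K(w))

∀p ∃x ∀z ∀y ∃q ∃w (¬H(p) ∧ H(x) ∨ K(y) ∧ ¬H(z) ∧ ¬H(q) ∧ K(w))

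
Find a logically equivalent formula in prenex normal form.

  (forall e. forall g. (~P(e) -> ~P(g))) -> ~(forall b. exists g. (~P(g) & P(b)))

exists e. exists g. exists b. forall w. (~P(e) & P(g) | P(w) | ~P(b))

Rewrite implications/biconditionals: A → B as ¬A ∨ B.
  ~(forall e. forall g. (~~P(e) | ~P(g))) | ~(forall b. exists g. (~P(g) & P(b)))
Move each ¬ inward, flipping quantifiers it crosses:
  (exists e. exists g. (~P(e) & P(g))) | (exists b. forall g. (P(g) | ~P(b)))
Give each quantifier a distinct variable: g↦w.
  (exists e. exists g. (~P(e) & P(g))) | (exists b. forall w. (P(w) | ~P(b)))
Finally move all quantifiers to the prefix:
  exists e. exists g. exists b. forall w. (~P(e) & P(g) | P(w) | ~P(b))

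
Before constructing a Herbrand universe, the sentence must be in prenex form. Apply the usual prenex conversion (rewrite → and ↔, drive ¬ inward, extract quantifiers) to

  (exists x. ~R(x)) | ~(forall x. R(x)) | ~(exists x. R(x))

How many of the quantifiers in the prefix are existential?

Drive negations inward (¬∀x A ≡ ∃x ¬A, ¬∃x A ≡ ∀x ¬A, De Morgan for ∧/∨):
  (exists x. ~R(x)) | (exists x. ~R(x)) | (forall x. ~R(x))
Give each quantifier a distinct variable: x↦p, x↦a.
  (exists x. ~R(x)) | (exists p. ~R(p)) | (forall a. ~R(a))
Pull the quantifiers to the front (each side's bound variable is not free in the other side):
  exists x. exists p. forall a. (~R(x) | ~R(p) | ~R(a))
The prefix is exists x exists p forall a: 1 universal, 2 existential.

2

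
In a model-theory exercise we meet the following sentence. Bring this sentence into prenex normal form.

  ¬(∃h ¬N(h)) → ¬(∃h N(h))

Eliminate → and ↔ using ¬ and ∨.
  ¬¬(∃h ¬N(h)) ∨ ¬(∃h N(h))
Move each ¬ inward, flipping quantifiers it crosses:
  (∃h ¬N(h)) ∨ (∀h ¬N(h))
Give each quantifier a distinct variable: h↦q.
  (∃h ¬N(h)) ∨ (∀q ¬N(q))
Extract every quantifier outward, since the variables are now distinct and don't occur free across branches:
  ∃h ∀q (¬N(h) ∨ ¬N(q))

∃h ∀q (¬N(h) ∨ ¬N(q))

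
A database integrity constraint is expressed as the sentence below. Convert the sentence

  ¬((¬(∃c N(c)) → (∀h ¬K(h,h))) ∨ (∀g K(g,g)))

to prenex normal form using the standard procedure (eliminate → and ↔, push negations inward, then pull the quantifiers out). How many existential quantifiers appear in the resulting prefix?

2

First replace A → B with ¬A ∨ B.
  ¬(¬¬(∃c N(c)) ∨ (∀h ¬K(h,h)) ∨ (∀g K(g,g)))
Push ¬ through the quantifiers and connectives to reach negation normal form:
  (∀c ¬N(c)) ∧ (∃h K(h,h)) ∧ (∃g ¬K(g,g))
All bound variables are already distinct, so no renaming is needed.
Extract every quantifier outward, since the variables are now distinct and don't occur free across branches:
  ∀c ∃h ∃g (¬N(c) ∧ K(h,h) ∧ ¬K(g,g))
The prefix is ∀c ∃h ∃g: 1 universal, 2 existential.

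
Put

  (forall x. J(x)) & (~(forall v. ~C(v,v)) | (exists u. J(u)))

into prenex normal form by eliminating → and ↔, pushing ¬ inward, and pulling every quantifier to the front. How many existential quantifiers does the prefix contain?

Push ¬ through the quantifiers and connectives to reach negation normal form:
  (forall x. J(x)) & ((exists v. C(v,v)) | (exists u. J(u)))
Pull the quantifiers to the front (each side's bound variable is not free in the other side):
  forall x. exists v. exists u. (J(x) & (C(v,v) | J(u)))
The prefix is forall x exists v exists u: 1 universal, 2 existential.

2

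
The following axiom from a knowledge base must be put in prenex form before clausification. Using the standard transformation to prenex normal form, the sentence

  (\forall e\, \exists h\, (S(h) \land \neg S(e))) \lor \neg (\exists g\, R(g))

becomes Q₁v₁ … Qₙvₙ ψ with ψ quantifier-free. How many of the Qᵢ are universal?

2

Push ¬ through the quantifiers and connectives to reach negation normal form:
  (\forall e\, \exists h\, (S(h) \land \neg S(e))) \lor (\forall g\, \neg R(g))
All bound variables are already distinct, so no renaming is needed.
Extract every quantifier outward, since the variables are now distinct and don't occur free across branches:
  \forall e\, \exists h\, \forall g\, (S(h) \land \neg S(e) \lor \neg R(g))
The prefix is \forall e \exists h \forall g: 2 universal, 1 existential.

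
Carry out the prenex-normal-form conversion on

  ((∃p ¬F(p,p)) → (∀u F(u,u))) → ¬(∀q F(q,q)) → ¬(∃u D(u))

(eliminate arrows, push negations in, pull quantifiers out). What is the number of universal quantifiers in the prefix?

First replace A → B with ¬A ∨ B.
  ¬(¬(∃p ¬F(p,p)) ∨ (∀u F(u,u))) ∨ ¬¬(∀q F(q,q)) ∨ ¬(∃u D(u))
Move each ¬ inward, flipping quantifiers it crosses:
  (∃p ¬F(p,p)) ∧ (∃u ¬F(u,u)) ∨ (∀q F(q,q)) ∨ (∀u ¬D(u))
Give each quantifier a distinct variable: u↦b.
  (∃p ¬F(p,p)) ∧ (∃u ¬F(u,u)) ∨ (∀q F(q,q)) ∨ (∀b ¬D(b))
Extract every quantifier outward, since the variables are now distinct and don't occur free across branches:
  ∃p ∃u ∀q ∀b (¬F(p,p) ∧ ¬F(u,u) ∨ F(q,q) ∨ ¬D(b))
The prefix is ∃p ∃u ∀q ∀b: 2 universal, 2 existential.

2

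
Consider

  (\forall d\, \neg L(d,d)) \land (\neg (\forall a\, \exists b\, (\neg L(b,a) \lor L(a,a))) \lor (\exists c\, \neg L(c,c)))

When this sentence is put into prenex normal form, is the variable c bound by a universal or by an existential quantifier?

Push ¬ through the quantifiers and connectives to reach negation normal form:
  (\forall d\, \neg L(d,d)) \land ((\exists a\, \forall b\, (L(b,a) \land \neg L(a,a))) \lor (\exists c\, \neg L(c,c)))
All bound variables are already distinct, so no renaming is needed.
Extract every quantifier outward, since the variables are now distinct and don't occur free across branches:
  \forall d\, \exists a\, \forall b\, \exists c\, (\neg L(d,d) \land (L(b,a) \land \neg L(a,a) \lor \neg L(c,c)))
The quantifier \exists c sits under an even number of negations, so it remains existential.

existential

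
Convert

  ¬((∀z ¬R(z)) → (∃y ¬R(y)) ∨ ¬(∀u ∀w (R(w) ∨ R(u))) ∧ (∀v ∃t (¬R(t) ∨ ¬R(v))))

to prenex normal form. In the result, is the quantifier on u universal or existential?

universal

First replace A → B with ¬A ∨ B.
  ¬(¬(∀z ¬R(z)) ∨ (∃y ¬R(y)) ∨ ¬(∀u ∀w (R(w) ∨ R(u))) ∧ (∀v ∃t (¬R(t) ∨ ¬R(v))))
Push ¬ through the quantifiers and connectives to reach negation normal form:
  (∀z ¬R(z)) ∧ (∀y R(y)) ∧ ((∀u ∀w (R(w) ∨ R(u))) ∨ (∃v ∀t (R(t) ∧ R(v))))
All bound variables are already distinct, so no renaming is needed.
Extract every quantifier outward, since the variables are now distinct and don't occur free across branches:
  ∀z ∀y ∀u ∀w ∃v ∀t (¬R(z) ∧ R(y) ∧ (R(w) ∨ R(u) ∨ R(t) ∧ R(v)))
The quantifier ∀u sits under an even number of negations (counting the antecedent side of each →), so it remains universal.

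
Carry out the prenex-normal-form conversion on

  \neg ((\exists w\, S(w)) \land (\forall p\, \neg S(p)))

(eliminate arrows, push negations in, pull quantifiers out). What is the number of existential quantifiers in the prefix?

Push ¬ through the quantifiers and connectives to reach negation normal form:
  (\forall w\, \neg S(w)) \lor (\exists p\, S(p))
All bound variables are already distinct, so no renaming is needed.
Extract every quantifier outward, since the variables are now distinct and don't occur free across branches:
  \forall w\, \exists p\, (\neg S(w) \lor S(p))
The prefix is \forall w \exists p: 1 universal, 1 existential.

1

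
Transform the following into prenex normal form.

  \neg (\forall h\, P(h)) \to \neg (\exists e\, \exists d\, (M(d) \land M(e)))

Rewrite implications/biconditionals: A → B as ¬A ∨ B.
  \neg \neg (\forall h\, P(h)) \lor \neg (\exists e\, \exists d\, (M(d) \land M(e)))
Drive negations inward (¬∀x A ≡ ∃x ¬A, ¬∃x A ≡ ∀x ¬A, De Morgan for ∧/∨):
  (\forall h\, P(h)) \lor (\forall e\, \forall d\, (\neg M(d) \lor \neg M(e)))
Pull the quantifiers to the front (each side's bound variable is not free in the other side):
  \forall h\, \forall e\, \forall d\, (P(h) \lor \neg M(d) \lor \neg M(e))

\forall h\, \forall e\, \forall d\, (P(h) \lor \neg M(d) \lor \neg M(e))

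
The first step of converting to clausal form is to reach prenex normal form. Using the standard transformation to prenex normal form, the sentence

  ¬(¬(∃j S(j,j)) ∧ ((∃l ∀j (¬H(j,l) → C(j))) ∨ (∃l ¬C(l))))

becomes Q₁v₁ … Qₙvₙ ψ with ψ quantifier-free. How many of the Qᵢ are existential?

2

First replace A → B with ¬A ∨ B.
  ¬(¬(∃j S(j,j)) ∧ ((∃l ∀j (¬¬H(j,l) ∨ C(j))) ∨ (∃l ¬C(l))))
Move each ¬ inward, flipping quantifiers it crosses:
  (∃j S(j,j)) ∨ (∀l ∃j (¬H(j,l) ∧ ¬C(j))) ∧ (∀l C(l))
Standardize variables apart so no two quantifiers bind the same name: j↦y, l↦u.
  (∃j S(j,j)) ∨ (∀l ∃y (¬H(y,l) ∧ ¬C(y))) ∧ (∀u C(u))
Extract every quantifier outward, since the variables are now distinct and don't occur free across branches:
  ∃j ∀l ∃y ∀u (S(j,j) ∨ ¬H(y,l) ∧ ¬C(y) ∧ C(u))
The prefix is ∃j ∀l ∃y ∀u: 2 universal, 2 existential.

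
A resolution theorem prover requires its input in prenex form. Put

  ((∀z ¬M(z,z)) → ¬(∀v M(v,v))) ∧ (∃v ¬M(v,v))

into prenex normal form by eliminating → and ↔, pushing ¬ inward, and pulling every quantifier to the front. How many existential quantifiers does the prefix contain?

3

Rewrite implications/biconditionals: A → B as ¬A ∨ B.
  (¬(∀z ¬M(z,z)) ∨ ¬(∀v M(v,v))) ∧ (∃v ¬M(v,v))
Drive negations inward (¬∀x A ≡ ∃x ¬A, ¬∃x A ≡ ∀x ¬A, De Morgan for ∧/∨):
  ((∃z M(z,z)) ∨ (∃v ¬M(v,v))) ∧ (∃v ¬M(v,v))
Give each quantifier a distinct variable: v↦x.
  ((∃z M(z,z)) ∨ (∃v ¬M(v,v))) ∧ (∃x ¬M(x,x))
Pull the quantifiers to the front (each side's bound variable is not free in the other side):
  ∃z ∃v ∃x ((M(z,z) ∨ ¬M(v,v)) ∧ ¬M(x,x))
The prefix is ∃z ∃v ∃x: 0 universal, 3 existential.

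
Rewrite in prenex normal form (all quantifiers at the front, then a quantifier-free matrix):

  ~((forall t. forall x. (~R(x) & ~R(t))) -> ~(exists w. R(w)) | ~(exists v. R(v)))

First replace A → B with ¬A ∨ B.
  ~(~(forall t. forall x. (~R(x) & ~R(t))) | ~(exists w. R(w)) | ~(exists v. R(v)))
Move each ¬ inward, flipping quantifiers it crosses:
  (forall t. forall x. (~R(x) & ~R(t))) & (exists w. R(w)) & (exists v. R(v))
Pull the quantifiers to the front (each side's bound variable is not free in the other side):
  forall t. forall x. exists w. exists v. (~R(x) & ~R(t) & R(w) & R(v))

forall t. forall x. exists w. exists v. (~R(x) & ~R(t) & R(w) & R(v))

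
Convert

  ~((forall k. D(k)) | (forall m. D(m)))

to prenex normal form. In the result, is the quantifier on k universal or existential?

existential

Drive negations inward (¬∀x A ≡ ∃x ¬A, ¬∃x A ≡ ∀x ¬A, De Morgan for ∧/∨):
  (exists k. ~D(k)) & (exists m. ~D(m))
All bound variables are already distinct, so no renaming is needed.
Extract every quantifier outward, since the variables are now distinct and don't occur free across branches:
  exists k. exists m. (~D(k) & ~D(m))
The quantifier forall k sits under an odd number of negations, so it flips to exists k.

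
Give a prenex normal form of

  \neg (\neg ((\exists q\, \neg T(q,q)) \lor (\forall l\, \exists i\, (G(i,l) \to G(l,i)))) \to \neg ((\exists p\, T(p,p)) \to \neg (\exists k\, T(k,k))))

Eliminate → and ↔ using ¬ and ∨.
  \neg (\neg \neg ((\exists q\, \neg T(q,q)) \lor (\forall l\, \exists i\, (\neg G(i,l) \lor G(l,i)))) \lor \neg (\neg (\exists p\, T(p,p)) \lor \neg (\exists k\, T(k,k))))
Drive negations inward (¬∀x A ≡ ∃x ¬A, ¬∃x A ≡ ∀x ¬A, De Morgan for ∧/∨):
  (\forall q\, T(q,q)) \land (\exists l\, \forall i\, (G(i,l) \land \neg G(l,i))) \land ((\forall p\, \neg T(p,p)) \lor (\forall k\, \neg T(k,k)))
All bound variables are already distinct, so no renaming is needed.
Finally move all quantifiers to the prefix:
  \forall q\, \exists l\, \forall i\, \forall p\, \forall k\, (T(q,q) \land G(i,l) \land \neg G(l,i) \land (\neg T(p,p) \lor \neg T(k,k)))

\forall q\, \exists l\, \forall i\, \forall p\, \forall k\, (T(q,q) \land G(i,l) \land \neg G(l,i) \land (\neg T(p,p) \lor \neg T(k,k)))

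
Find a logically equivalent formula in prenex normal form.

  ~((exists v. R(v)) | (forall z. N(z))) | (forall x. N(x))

Drive negations inward (¬∀x A ≡ ∃x ¬A, ¬∃x A ≡ ∀x ¬A, De Morgan for ∧/∨):
  (forall v. ~R(v)) & (exists z. ~N(z)) | (forall x. N(x))
All bound variables are already distinct, so no renaming is needed.
Extract every quantifier outward, since the variables are now distinct and don't occur free across branches:
  forall v. exists z. forall x. (~R(v) & ~N(z) | N(x))

forall v. exists z. forall x. (~R(v) & ~N(z) | N(x))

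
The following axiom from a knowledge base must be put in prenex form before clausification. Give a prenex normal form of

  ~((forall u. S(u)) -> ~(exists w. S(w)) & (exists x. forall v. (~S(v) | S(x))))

forall u. exists w. forall x. exists v. (S(u) & (S(w) | S(v) & ~S(x)))

Rewrite implications/biconditionals: A → B as ¬A ∨ B.
  ~(~(forall u. S(u)) | ~(exists w. S(w)) & (exists x. forall v. (~S(v) | S(x))))
Move each ¬ inward, flipping quantifiers it crosses:
  (forall u. S(u)) & ((exists w. S(w)) | (forall x. exists v. (S(v) & ~S(x))))
All bound variables are already distinct, so no renaming is needed.
Extract every quantifier outward, since the variables are now distinct and don't occur free across branches:
  forall u. exists w. forall x. exists v. (S(u) & (S(w) | S(v) & ~S(x)))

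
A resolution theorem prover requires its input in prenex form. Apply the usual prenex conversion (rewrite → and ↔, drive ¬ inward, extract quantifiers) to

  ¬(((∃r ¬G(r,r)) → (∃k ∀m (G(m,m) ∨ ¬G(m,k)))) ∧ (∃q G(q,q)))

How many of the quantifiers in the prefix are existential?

Rewrite implications/biconditionals: A → B as ¬A ∨ B.
  ¬((¬(∃r ¬G(r,r)) ∨ (∃k ∀m (G(m,m) ∨ ¬G(m,k)))) ∧ (∃q G(q,q)))
Move each ¬ inward, flipping quantifiers it crosses:
  (∃r ¬G(r,r)) ∧ (∀k ∃m (¬G(m,m) ∧ G(m,k))) ∨ (∀q ¬G(q,q))
Pull the quantifiers to the front (each side's bound variable is not free in the other side):
  ∃r ∀k ∃m ∀q (¬G(r,r) ∧ ¬G(m,m) ∧ G(m,k) ∨ ¬G(q,q))
The prefix is ∃r ∀k ∃m ∀q: 2 universal, 2 existential.

2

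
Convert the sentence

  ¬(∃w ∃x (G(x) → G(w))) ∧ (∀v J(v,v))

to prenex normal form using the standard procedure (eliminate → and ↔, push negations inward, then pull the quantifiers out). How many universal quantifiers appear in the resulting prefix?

Rewrite implications/biconditionals: A → B as ¬A ∨ B.
  ¬(∃w ∃x (¬G(x) ∨ G(w))) ∧ (∀v J(v,v))
Push ¬ through the quantifiers and connectives to reach negation normal form:
  (∀w ∀x (G(x) ∧ ¬G(w))) ∧ (∀v J(v,v))
Extract every quantifier outward, since the variables are now distinct and don't occur free across branches:
  ∀w ∀x ∀v (G(x) ∧ ¬G(w) ∧ J(v,v))
The prefix is ∀w ∀x ∀v: 3 universal, 0 existential.

3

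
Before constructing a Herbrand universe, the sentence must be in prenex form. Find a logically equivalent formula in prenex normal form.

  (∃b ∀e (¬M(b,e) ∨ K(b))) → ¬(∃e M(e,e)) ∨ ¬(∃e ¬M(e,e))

∀b ∃e ∀u1 ∀x1 (M(b,e) ∧ ¬K(b) ∨ ¬M(u1,u1) ∨ M(x1,x1))

First replace A → B with ¬A ∨ B.
  ¬(∃b ∀e (¬M(b,e) ∨ K(b))) ∨ ¬(∃e M(e,e)) ∨ ¬(∃e ¬M(e,e))
Move each ¬ inward, flipping quantifiers it crosses:
  (∀b ∃e (M(b,e) ∧ ¬K(b))) ∨ (∀e ¬M(e,e)) ∨ (∀e M(e,e))
Rename bound variables to avoid capture: e↦u1, e↦x1.
  (∀b ∃e (M(b,e) ∧ ¬K(b))) ∨ (∀u1 ¬M(u1,u1)) ∨ (∀x1 M(x1,x1))
Finally move all quantifiers to the prefix:
  ∀b ∃e ∀u1 ∀x1 (M(b,e) ∧ ¬K(b) ∨ ¬M(u1,u1) ∨ M(x1,x1))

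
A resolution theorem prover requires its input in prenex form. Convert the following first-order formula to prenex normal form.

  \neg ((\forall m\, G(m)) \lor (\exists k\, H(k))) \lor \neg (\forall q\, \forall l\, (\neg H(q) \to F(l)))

Rewrite implications/biconditionals: A → B as ¬A ∨ B.
  \neg ((\forall m\, G(m)) \lor (\exists k\, H(k))) \lor \neg (\forall q\, \forall l\, (\neg \neg H(q) \lor F(l)))
Push ¬ through the quantifiers and connectives to reach negation normal form:
  (\exists m\, \neg G(m)) \land (\forall k\, \neg H(k)) \lor (\exists q\, \exists l\, (\neg H(q) \land \neg F(l)))
All bound variables are already distinct, so no renaming is needed.
Extract every quantifier outward, since the variables are now distinct and don't occur free across branches:
  \exists m\, \forall k\, \exists q\, \exists l\, (\neg G(m) \land \neg H(k) \lor \neg H(q) \land \neg F(l))

\exists m\, \forall k\, \exists q\, \exists l\, (\neg G(m) \land \neg H(k) \lor \neg H(q) \land \neg F(l))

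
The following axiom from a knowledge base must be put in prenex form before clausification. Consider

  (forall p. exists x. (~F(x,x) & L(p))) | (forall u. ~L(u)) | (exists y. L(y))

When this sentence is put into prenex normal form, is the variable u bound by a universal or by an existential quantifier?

Extract every quantifier outward, since the variables are now distinct and don't occur free across branches:
  forall p. exists x. forall u. exists y. (~F(x,x) & L(p) | ~L(u) | L(y))
The quantifier forall u sits under an even number of negations, so it remains universal.

universal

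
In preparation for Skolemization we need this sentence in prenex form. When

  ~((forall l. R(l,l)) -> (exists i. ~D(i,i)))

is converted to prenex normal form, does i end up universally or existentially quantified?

First replace A → B with ¬A ∨ B.
  ~(~(forall l. R(l,l)) | (exists i. ~D(i,i)))
Drive negations inward (¬∀x A ≡ ∃x ¬A, ¬∃x A ≡ ∀x ¬A, De Morgan for ∧/∨):
  (forall l. R(l,l)) & (forall i. D(i,i))
All bound variables are already distinct, so no renaming is needed.
Extract every quantifier outward, since the variables are now distinct and don't occur free across branches:
  forall l. forall i. (R(l,l) & D(i,i))
The quantifier exists i sits under an odd number of negations (counting the antecedent side of each →), so it flips to forall i.

universal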